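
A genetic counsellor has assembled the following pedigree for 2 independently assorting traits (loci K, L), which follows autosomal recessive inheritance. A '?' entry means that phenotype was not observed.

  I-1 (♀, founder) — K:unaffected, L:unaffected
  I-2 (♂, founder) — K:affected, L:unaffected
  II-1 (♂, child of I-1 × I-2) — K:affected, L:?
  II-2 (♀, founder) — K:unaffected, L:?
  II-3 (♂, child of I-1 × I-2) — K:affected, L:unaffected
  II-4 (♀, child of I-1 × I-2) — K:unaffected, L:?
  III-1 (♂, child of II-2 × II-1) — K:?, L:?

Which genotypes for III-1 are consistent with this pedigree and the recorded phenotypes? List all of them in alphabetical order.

III-1 ∈ {Kk LL, Kk Ll, Kk ll, kk LL, kk Ll, kk ll}

K/I-1 un ·: Kk
K/I-2 aff ·: kk
K/II-1 aff I-1×I-2: kk
K/II-2 un ·: KK|Kk
K/II-3 aff I-1×I-2: kk
K/II-4 un I-1×I-2: Kk
K/III-1 ? II-2×II-1: Kk|kk
⇒ K over [I-1,I-2,II-1,II-2,II-3,II-4,III-1]: 3 consistent
L/I-1 un ·: LL|Ll
L/I-2 un ·: LL|Ll
L/II-1 ? I-1×I-2: LL|Ll|ll
L/II-2 ? ·: LL|Ll|ll
L/II-3 un I-1×I-2: LL|Ll
L/II-4 ? I-1×I-2: LL|Ll|ll
L/III-1 ? II-2×II-1: LL|Ll|ll
⇒ L over [I-1,I-2,II-1,II-2,II-3,II-4,III-1]: 182 consistent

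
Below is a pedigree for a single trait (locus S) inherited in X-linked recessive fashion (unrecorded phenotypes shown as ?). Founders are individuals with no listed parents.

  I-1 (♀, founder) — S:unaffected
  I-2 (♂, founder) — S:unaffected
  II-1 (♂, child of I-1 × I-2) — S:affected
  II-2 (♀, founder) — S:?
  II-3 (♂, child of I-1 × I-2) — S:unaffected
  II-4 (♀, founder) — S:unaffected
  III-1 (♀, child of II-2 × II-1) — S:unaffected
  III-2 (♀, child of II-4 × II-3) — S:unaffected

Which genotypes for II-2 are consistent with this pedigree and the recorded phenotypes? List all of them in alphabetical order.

S/I-1 un ·: X^SX^s
S/I-2 un ·: X^SY
S/II-1 aff I-1×I-2: X^sY
S/II-2 ? ·: X^SX^S|X^SX^s
S/II-3 un I-1×I-2: X^SY
S/II-4 un ·: X^SX^S|X^SX^s
S/III-1 un II-2×II-1: X^SX^s
S/III-2 un II-4×II-3: X^SX^S|X^SX^s
⇒ S over [I-1,I-2,II-1,II-2,II-3,II-4,III-1,III-2]: 6 consistent

II-2 ∈ {X^SX^S, X^SX^s}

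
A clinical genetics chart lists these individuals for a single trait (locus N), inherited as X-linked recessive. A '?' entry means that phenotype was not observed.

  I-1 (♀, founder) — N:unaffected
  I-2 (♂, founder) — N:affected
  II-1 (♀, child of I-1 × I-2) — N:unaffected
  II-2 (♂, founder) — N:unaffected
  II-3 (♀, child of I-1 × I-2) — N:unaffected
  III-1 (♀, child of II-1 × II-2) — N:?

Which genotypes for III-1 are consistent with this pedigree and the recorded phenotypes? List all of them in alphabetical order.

N/I-1 un ·: X^NX^N|X^NX^n
N/I-2 aff ·: X^nY
N/II-1 un I-1×I-2: X^NX^n
N/II-2 un ·: X^NY
N/II-3 un I-1×I-2: X^NX^n
N/III-1 ? II-1×II-2: X^NX^N|X^NX^n
⇒ N over [I-1,I-2,II-1,II-2,II-3,III-1]: 4 consistent

III-1 ∈ {X^NX^N, X^NX^n}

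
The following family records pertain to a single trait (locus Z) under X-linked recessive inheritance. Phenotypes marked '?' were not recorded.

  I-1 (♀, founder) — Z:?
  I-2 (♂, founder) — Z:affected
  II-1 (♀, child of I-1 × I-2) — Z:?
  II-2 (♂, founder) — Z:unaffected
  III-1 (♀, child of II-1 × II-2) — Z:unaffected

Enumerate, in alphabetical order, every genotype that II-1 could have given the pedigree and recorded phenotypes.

II-1 ∈ {X^ZX^z, X^zX^z}

Z/I-1 ? ·: X^ZX^Z|X^ZX^z|X^zX^z
Z/I-2 aff ·: X^zY
Z/II-1 ? I-1×I-2: X^ZX^z|X^zX^z
Z/II-2 un ·: X^ZY
Z/III-1 un II-1×II-2: X^ZX^Z|X^ZX^z
⇒ Z over [I-1,I-2,II-1,II-2,III-1]: 6 consistent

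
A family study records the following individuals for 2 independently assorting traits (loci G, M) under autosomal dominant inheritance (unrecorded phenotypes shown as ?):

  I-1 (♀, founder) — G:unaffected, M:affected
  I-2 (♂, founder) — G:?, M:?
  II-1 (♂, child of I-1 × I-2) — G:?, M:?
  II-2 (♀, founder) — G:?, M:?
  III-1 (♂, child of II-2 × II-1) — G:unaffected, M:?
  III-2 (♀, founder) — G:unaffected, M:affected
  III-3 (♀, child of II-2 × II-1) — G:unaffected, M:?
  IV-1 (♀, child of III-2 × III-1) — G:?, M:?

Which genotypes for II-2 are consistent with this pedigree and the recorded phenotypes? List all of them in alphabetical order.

G/I-1 un ·: gg
G/I-2 ? ·: gg|Gg|GG
G/II-1 ? I-1×I-2: gg|Gg
G/II-2 ? ·: gg|Gg
G/III-1 un II-2×II-1: gg
G/III-2 un ·: gg
G/III-3 un II-2×II-1: gg
G/IV-1 ? III-2×III-1: gg
⇒ G over [I-1,I-2,II-1,II-2,III-1,III-2,III-3,IV-1]: 8 consistent
M/I-1 aff ·: Mm|MM
M/I-2 ? ·: mm|Mm|MM
M/II-1 ? I-1×I-2: mm|Mm|MM
M/II-2 ? ·: mm|Mm|MM
M/III-1 ? II-2×II-1: mm|Mm|MM
M/III-2 aff ·: Mm|MM
M/III-3 ? II-2×II-1: mm|Mm|MM
M/IV-1 ? III-2×III-1: mm|Mm|MM
⇒ M over [I-1,I-2,II-1,II-2,III-1,III-2,III-3,IV-1]: 469 consistent

II-2 ∈ {Gg MM, Gg Mm, Gg mm, gg MM, gg Mm, gg mm}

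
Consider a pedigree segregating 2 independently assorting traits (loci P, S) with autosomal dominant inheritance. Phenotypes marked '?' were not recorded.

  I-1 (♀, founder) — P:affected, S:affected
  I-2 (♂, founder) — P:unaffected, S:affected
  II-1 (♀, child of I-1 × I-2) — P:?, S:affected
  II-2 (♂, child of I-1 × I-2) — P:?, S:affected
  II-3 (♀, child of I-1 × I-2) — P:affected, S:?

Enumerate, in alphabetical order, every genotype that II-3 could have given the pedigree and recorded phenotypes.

P/I-1 aff ·: Pp|PP
P/I-2 un ·: pp
P/II-1 ? I-1×I-2: pp|Pp
P/II-2 ? I-1×I-2: pp|Pp
P/II-3 aff I-1×I-2: Pp
⇒ P over [I-1,I-2,II-1,II-2,II-3]: 5 consistent
S/I-1 aff ·: Ss|SS
S/I-2 aff ·: Ss|SS
S/II-1 aff I-1×I-2: Ss|SS
S/II-2 aff I-1×I-2: Ss|SS
S/II-3 ? I-1×I-2: ss|Ss|SS
⇒ S over [I-1,I-2,II-1,II-2,II-3]: 29 consistent

II-3 ∈ {Pp SS, Pp Ss, Pp ss}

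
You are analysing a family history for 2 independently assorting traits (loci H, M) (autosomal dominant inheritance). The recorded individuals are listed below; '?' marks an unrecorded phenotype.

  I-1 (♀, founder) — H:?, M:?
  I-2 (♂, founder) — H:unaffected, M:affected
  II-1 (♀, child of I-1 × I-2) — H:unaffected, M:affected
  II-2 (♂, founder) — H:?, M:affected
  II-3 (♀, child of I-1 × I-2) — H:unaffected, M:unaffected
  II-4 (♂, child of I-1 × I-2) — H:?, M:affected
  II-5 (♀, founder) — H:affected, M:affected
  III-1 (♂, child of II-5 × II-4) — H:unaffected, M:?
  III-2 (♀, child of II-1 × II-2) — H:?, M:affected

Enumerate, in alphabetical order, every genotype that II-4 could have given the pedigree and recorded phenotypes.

II-4 ∈ {Hh MM, Hh Mm, hh MM, hh Mm}

H/I-1 ? ·: hh|Hh
H/I-2 un ·: hh
H/II-1 un I-1×I-2: hh
H/II-2 ? ·: hh|Hh|HH
H/II-3 un I-1×I-2: hh
H/II-4 ? I-1×I-2: hh|Hh
H/II-5 aff ·: Hh
H/III-1 un II-5×II-4: hh
H/III-2 ? II-1×II-2: hh|Hh
⇒ H over [I-1,I-2,II-1,II-2,II-3,II-4,II-5,III-1,III-2]: 12 consistent
M/I-1 ? ·: mm|Mm
M/I-2 aff ·: Mm
M/II-1 aff I-1×I-2: Mm|MM
M/II-2 aff ·: Mm|MM
M/II-3 un I-1×I-2: mm
M/II-4 aff I-1×I-2: Mm|MM
M/II-5 aff ·: Mm|MM
M/III-1 ? II-5×II-4: mm|Mm|MM
M/III-2 aff II-1×II-2: Mm|MM
⇒ M over [I-1,I-2,II-1,II-2,II-3,II-4,II-5,III-1,III-2]: 76 consistent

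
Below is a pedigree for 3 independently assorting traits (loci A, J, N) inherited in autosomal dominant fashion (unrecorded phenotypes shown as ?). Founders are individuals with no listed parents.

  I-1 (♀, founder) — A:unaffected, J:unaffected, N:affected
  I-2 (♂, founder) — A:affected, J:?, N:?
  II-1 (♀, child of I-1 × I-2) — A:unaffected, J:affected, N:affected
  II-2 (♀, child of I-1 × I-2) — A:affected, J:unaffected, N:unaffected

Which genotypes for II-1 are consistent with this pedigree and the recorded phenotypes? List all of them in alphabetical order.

A/I-1 un ·: aa
A/I-2 aff ·: Aa
A/II-1 un I-1×I-2: aa
A/II-2 aff I-1×I-2: Aa
⇒ A over [I-1,I-2,II-1,II-2]: 1 consistent
J/I-1 un ·: jj
J/I-2 ? ·: Jj
J/II-1 aff I-1×I-2: Jj
J/II-2 un I-1×I-2: jj
⇒ J over [I-1,I-2,II-1,II-2]: 1 consistent
N/I-1 aff ·: Nn
N/I-2 ? ·: nn|Nn
N/II-1 aff I-1×I-2: Nn|NN
N/II-2 un I-1×I-2: nn
⇒ N over [I-1,I-2,II-1,II-2]: 3 consistent

II-1 ∈ {aa Jj NN, aa Jj Nn}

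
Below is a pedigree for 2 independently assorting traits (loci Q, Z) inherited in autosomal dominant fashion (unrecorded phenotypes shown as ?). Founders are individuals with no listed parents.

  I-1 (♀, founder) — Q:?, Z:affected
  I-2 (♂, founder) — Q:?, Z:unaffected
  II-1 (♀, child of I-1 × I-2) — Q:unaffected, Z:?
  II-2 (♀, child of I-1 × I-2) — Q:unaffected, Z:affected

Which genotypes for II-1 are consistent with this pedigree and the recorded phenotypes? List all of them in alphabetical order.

II-1 ∈ {qq Zz, qq zz}

Q/I-1 ? ·: qq|Qq
Q/I-2 ? ·: qq|Qq
Q/II-1 un I-1×I-2: qq
Q/II-2 un I-1×I-2: qq
⇒ Q over [I-1,I-2,II-1,II-2]: 4 consistent
Z/I-1 aff ·: Zz|ZZ
Z/I-2 un ·: zz
Z/II-1 ? I-1×I-2: zz|Zz
Z/II-2 aff I-1×I-2: Zz
⇒ Z over [I-1,I-2,II-1,II-2]: 3 consistent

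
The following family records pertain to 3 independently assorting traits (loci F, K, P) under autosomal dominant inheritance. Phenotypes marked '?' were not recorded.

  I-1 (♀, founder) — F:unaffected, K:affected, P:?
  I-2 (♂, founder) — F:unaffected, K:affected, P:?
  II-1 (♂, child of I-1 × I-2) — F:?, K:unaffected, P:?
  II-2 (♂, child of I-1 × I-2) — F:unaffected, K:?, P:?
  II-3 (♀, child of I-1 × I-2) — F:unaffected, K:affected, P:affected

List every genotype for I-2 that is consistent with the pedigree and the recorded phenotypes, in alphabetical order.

I-2 ∈ {ff Kk PP, ff Kk Pp, ff Kk pp}

F/I-1 un ·: ff
F/I-2 un ·: ff
F/II-1 ? I-1×I-2: ff
F/II-2 un I-1×I-2: ff
F/II-3 un I-1×I-2: ff
⇒ F over [I-1,I-2,II-1,II-2,II-3]: 1 consistent
K/I-1 aff ·: Kk
K/I-2 aff ·: Kk
K/II-1 un I-1×I-2: kk
K/II-2 ? I-1×I-2: kk|Kk|KK
K/II-3 aff I-1×I-2: Kk|KK
⇒ K over [I-1,I-2,II-1,II-2,II-3]: 6 consistent
P/I-1 ? ·: pp|Pp|PP
P/I-2 ? ·: pp|Pp|PP
P/II-1 ? I-1×I-2: pp|Pp|PP
P/II-2 ? I-1×I-2: pp|Pp|PP
P/II-3 aff I-1×I-2: Pp|PP
⇒ P over [I-1,I-2,II-1,II-2,II-3]: 45 consistent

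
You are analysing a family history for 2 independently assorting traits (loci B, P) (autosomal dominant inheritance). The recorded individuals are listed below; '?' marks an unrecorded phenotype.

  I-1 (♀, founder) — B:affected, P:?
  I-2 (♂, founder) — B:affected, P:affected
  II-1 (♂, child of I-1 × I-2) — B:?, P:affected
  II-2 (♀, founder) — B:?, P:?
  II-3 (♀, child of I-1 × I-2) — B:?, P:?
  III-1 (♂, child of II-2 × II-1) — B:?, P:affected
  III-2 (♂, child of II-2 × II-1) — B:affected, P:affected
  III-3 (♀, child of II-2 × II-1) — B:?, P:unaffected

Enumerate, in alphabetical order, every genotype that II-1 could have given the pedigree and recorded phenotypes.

B/I-1 aff ·: Bb|BB
B/I-2 aff ·: Bb|BB
B/II-1 ? I-1×I-2: bb|Bb|BB
B/II-2 ? ·: bb|Bb|BB
B/II-3 ? I-1×I-2: bb|Bb|BB
B/III-1 ? II-2×II-1: bb|Bb|BB
B/III-2 aff II-2×II-1: Bb|BB
B/III-3 ? II-2×II-1: bb|Bb|BB
⇒ B over [I-1,I-2,II-1,II-2,II-3,III-1,III-2,III-3]: 305 consistent
P/I-1 ? ·: pp|Pp|PP
P/I-2 aff ·: Pp|PP
P/II-1 aff I-1×I-2: Pp
P/II-2 ? ·: pp|Pp
P/II-3 ? I-1×I-2: pp|Pp|PP
P/III-1 aff II-2×II-1: Pp|PP
P/III-2 aff II-2×II-1: Pp|PP
P/III-3 un II-2×II-1: pp
⇒ P over [I-1,I-2,II-1,II-2,II-3,III-1,III-2,III-3]: 50 consistent

II-1 ∈ {BB Pp, Bb Pp, bb Pp}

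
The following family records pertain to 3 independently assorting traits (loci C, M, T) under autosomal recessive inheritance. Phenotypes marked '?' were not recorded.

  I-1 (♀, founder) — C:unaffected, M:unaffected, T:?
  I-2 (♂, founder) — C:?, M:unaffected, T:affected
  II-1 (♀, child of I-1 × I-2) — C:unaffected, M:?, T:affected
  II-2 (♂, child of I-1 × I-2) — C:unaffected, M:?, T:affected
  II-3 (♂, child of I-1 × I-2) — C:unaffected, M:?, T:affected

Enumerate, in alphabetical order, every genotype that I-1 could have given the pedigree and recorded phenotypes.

C/I-1 un ·: CC|Cc
C/I-2 ? ·: CC|Cc|cc
C/II-1 un I-1×I-2: CC|Cc
C/II-2 un I-1×I-2: CC|Cc
C/II-3 un I-1×I-2: CC|Cc
⇒ C over [I-1,I-2,II-1,II-2,II-3]: 27 consistent
M/I-1 un ·: MM|Mm
M/I-2 un ·: MM|Mm
M/II-1 ? I-1×I-2: MM|Mm|mm
M/II-2 ? I-1×I-2: MM|Mm|mm
M/II-3 ? I-1×I-2: MM|Mm|mm
⇒ M over [I-1,I-2,II-1,II-2,II-3]: 44 consistent
T/I-1 ? ·: Tt|tt
T/I-2 aff ·: tt
T/II-1 aff I-1×I-2: tt
T/II-2 aff I-1×I-2: tt
T/II-3 aff I-1×I-2: tt
⇒ T over [I-1,I-2,II-1,II-2,II-3]: 2 consistent

I-1 ∈ {CC MM Tt, CC MM tt, CC Mm Tt, CC Mm tt, Cc MM Tt, Cc MM tt, Cc Mm Tt, Cc Mm tt}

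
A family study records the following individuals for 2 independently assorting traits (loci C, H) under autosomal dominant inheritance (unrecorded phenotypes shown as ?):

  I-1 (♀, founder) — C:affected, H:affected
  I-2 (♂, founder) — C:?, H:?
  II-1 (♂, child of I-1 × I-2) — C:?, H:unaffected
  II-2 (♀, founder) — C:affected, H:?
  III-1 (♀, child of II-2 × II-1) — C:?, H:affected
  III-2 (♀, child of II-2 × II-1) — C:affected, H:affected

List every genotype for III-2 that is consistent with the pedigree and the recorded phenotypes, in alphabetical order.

III-2 ∈ {CC Hh, Cc Hh}

C/I-1 aff ·: Cc|CC
C/I-2 ? ·: cc|Cc|CC
C/II-1 ? I-1×I-2: cc|Cc|CC
C/II-2 aff ·: Cc|CC
C/III-1 ? II-2×II-1: cc|Cc|CC
C/III-2 aff II-2×II-1: Cc|CC
⇒ C over [I-1,I-2,II-1,II-2,III-1,III-2]: 76 consistent
H/I-1 aff ·: Hh
H/I-2 ? ·: hh|Hh
H/II-1 un I-1×I-2: hh
H/II-2 ? ·: Hh|HH
H/III-1 aff II-2×II-1: Hh
H/III-2 aff II-2×II-1: Hh
⇒ H over [I-1,I-2,II-1,II-2,III-1,III-2]: 4 consistent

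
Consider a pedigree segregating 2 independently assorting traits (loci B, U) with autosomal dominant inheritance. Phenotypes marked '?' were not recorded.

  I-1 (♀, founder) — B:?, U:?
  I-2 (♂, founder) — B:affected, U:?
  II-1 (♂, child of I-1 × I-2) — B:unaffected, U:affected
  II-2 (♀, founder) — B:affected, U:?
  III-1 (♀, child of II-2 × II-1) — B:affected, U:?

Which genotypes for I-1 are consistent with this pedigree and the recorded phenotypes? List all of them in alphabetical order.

I-1 ∈ {Bb UU, Bb Uu, Bb uu, bb UU, bb Uu, bb uu}

B/I-1 ? ·: bb|Bb
B/I-2 aff ·: Bb
B/II-1 un I-1×I-2: bb
B/II-2 aff ·: Bb|BB
B/III-1 aff II-2×II-1: Bb
⇒ B over [I-1,I-2,II-1,II-2,III-1]: 4 consistent
U/I-1 ? ·: uu|Uu|UU
U/I-2 ? ·: uu|Uu|UU
U/II-1 aff I-1×I-2: Uu|UU
U/II-2 ? ·: uu|Uu|UU
U/III-1 ? II-2×II-1: uu|Uu|UU
⇒ U over [I-1,I-2,II-1,II-2,III-1]: 65 consistent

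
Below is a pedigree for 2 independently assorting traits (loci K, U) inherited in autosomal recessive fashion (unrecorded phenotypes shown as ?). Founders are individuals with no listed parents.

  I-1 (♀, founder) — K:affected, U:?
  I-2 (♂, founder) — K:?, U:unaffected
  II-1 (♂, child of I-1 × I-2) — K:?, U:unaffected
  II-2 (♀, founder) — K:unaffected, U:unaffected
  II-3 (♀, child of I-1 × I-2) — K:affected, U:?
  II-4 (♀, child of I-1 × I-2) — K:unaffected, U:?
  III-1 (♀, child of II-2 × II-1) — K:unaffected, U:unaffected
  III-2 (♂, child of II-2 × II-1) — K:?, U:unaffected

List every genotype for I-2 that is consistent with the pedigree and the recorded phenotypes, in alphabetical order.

I-2 ∈ {Kk UU, Kk Uu}

K/I-1 aff ·: kk
K/I-2 ? ·: Kk
K/II-1 ? I-1×I-2: Kk|kk
K/II-2 un ·: KK|Kk
K/II-3 aff I-1×I-2: kk
K/II-4 un I-1×I-2: Kk
K/III-1 un II-2×II-1: KK|Kk
K/III-2 ? II-2×II-1: KK|Kk|kk
⇒ K over [I-1,I-2,II-1,II-2,II-3,II-4,III-1,III-2]: 13 consistent
U/I-1 ? ·: UU|Uu|uu
U/I-2 un ·: UU|Uu
U/II-1 un I-1×I-2: UU|Uu
U/II-2 un ·: UU|Uu
U/II-3 ? I-1×I-2: UU|Uu|uu
U/II-4 ? I-1×I-2: UU|Uu|uu
U/III-1 un II-2×II-1: UU|Uu
U/III-2 un II-2×II-1: UU|Uu
⇒ U over [I-1,I-2,II-1,II-2,II-3,II-4,III-1,III-2]: 266 consistent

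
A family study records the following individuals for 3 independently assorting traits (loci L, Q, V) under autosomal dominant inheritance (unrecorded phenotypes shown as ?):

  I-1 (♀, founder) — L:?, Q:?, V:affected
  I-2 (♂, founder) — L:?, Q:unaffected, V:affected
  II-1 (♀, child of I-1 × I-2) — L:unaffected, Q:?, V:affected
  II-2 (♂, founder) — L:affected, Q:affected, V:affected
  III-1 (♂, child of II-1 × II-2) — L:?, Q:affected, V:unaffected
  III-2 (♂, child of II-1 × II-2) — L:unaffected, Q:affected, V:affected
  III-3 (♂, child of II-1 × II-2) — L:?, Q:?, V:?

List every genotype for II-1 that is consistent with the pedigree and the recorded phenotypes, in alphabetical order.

II-1 ∈ {ll Qq Vv, ll qq Vv}

L/I-1 ? ·: ll|Ll
L/I-2 ? ·: ll|Ll
L/II-1 un I-1×I-2: ll
L/II-2 aff ·: Ll
L/III-1 ? II-1×II-2: ll|Ll
L/III-2 un II-1×II-2: ll
L/III-3 ? II-1×II-2: ll|Ll
⇒ L over [I-1,I-2,II-1,II-2,III-1,III-2,III-3]: 16 consistent
Q/I-1 ? ·: qq|Qq|QQ
Q/I-2 un ·: qq
Q/II-1 ? I-1×I-2: qq|Qq
Q/II-2 aff ·: Qq|QQ
Q/III-1 aff II-1×II-2: Qq|QQ
Q/III-2 aff II-1×II-2: Qq|QQ
Q/III-3 ? II-1×II-2: qq|Qq|QQ
⇒ Q over [I-1,I-2,II-1,II-2,III-1,III-2,III-3]: 46 consistent
V/I-1 aff ·: Vv|VV
V/I-2 aff ·: Vv|VV
V/II-1 aff I-1×I-2: Vv
V/II-2 aff ·: Vv
V/III-1 un II-1×II-2: vv
V/III-2 aff II-1×II-2: Vv|VV
V/III-3 ? II-1×II-2: vv|Vv|VV
⇒ V over [I-1,I-2,II-1,II-2,III-1,III-2,III-3]: 18 consistent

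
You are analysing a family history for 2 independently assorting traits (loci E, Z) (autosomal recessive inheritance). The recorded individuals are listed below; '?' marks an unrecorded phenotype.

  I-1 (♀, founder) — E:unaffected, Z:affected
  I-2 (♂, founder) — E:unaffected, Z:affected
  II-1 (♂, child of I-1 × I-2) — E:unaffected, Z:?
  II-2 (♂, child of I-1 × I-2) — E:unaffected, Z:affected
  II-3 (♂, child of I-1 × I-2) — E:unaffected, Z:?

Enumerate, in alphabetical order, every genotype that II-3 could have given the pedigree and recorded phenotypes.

E/I-1 un ·: EE|Ee
E/I-2 un ·: EE|Ee
E/II-1 un I-1×I-2: EE|Ee
E/II-2 un I-1×I-2: EE|Ee
E/II-3 un I-1×I-2: EE|Ee
⇒ E over [I-1,I-2,II-1,II-2,II-3]: 25 consistent
Z/I-1 aff ·: zz
Z/I-2 aff ·: zz
Z/II-1 ? I-1×I-2: zz
Z/II-2 aff I-1×I-2: zz
Z/II-3 ? I-1×I-2: zz
⇒ Z over [I-1,I-2,II-1,II-2,II-3]: 1 consistent

II-3 ∈ {EE zz, Ee zz}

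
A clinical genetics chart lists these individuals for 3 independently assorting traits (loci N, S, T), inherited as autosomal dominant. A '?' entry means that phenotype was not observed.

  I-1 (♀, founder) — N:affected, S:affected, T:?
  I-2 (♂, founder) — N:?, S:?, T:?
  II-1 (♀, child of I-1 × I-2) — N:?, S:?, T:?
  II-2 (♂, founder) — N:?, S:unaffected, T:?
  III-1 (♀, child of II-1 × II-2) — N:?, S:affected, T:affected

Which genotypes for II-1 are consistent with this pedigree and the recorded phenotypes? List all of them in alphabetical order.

II-1 ∈ {NN SS TT, NN SS Tt, NN SS tt, NN Ss TT, NN Ss Tt, NN Ss tt, Nn SS TT, Nn SS Tt, Nn SS tt, Nn Ss TT, Nn Ss Tt, Nn Ss tt, nn SS TT, nn SS Tt, nn SS tt, nn Ss TT, nn Ss Tt, nn Ss tt}

N/I-1 aff ·: Nn|NN
N/I-2 ? ·: nn|Nn|NN
N/II-1 ? I-1×I-2: nn|Nn|NN
N/II-2 ? ·: nn|Nn|NN
N/III-1 ? II-1×II-2: nn|Nn|NN
⇒ N over [I-1,I-2,II-1,II-2,III-1]: 59 consistent
S/I-1 aff ·: Ss|SS
S/I-2 ? ·: ss|Ss|SS
S/II-1 ? I-1×I-2: Ss|SS
S/II-2 un ·: ss
S/III-1 aff II-1×II-2: Ss
⇒ S over [I-1,I-2,II-1,II-2,III-1]: 9 consistent
T/I-1 ? ·: tt|Tt|TT
T/I-2 ? ·: tt|Tt|TT
T/II-1 ? I-1×I-2: tt|Tt|TT
T/II-2 ? ·: tt|Tt|TT
T/III-1 aff II-1×II-2: Tt|TT
⇒ T over [I-1,I-2,II-1,II-2,III-1]: 59 consistent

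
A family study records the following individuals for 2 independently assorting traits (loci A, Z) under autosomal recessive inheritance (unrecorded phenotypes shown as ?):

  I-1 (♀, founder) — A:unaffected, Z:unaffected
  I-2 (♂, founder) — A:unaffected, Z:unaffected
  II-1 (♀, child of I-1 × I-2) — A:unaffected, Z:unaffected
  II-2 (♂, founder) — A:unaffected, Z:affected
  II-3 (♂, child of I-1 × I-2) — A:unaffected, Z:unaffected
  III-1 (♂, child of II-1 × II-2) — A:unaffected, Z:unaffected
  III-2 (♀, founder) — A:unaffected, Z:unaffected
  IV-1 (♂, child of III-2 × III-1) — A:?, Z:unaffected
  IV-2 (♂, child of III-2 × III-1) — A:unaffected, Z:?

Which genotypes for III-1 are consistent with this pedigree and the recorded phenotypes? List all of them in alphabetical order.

III-1 ∈ {AA Zz, Aa Zz}

A/I-1 un ·: AA|Aa
A/I-2 un ·: AA|Aa
A/II-1 un I-1×I-2: AA|Aa
A/II-2 un ·: AA|Aa
A/II-3 un I-1×I-2: AA|Aa
A/III-1 un II-1×II-2: AA|Aa
A/III-2 un ·: AA|Aa
A/IV-1 ? III-2×III-1: AA|Aa|aa
A/IV-2 un III-2×III-1: AA|Aa
⇒ A over [I-1,I-2,II-1,II-2,II-3,III-1,III-2,IV-1,IV-2]: 320 consistent
Z/I-1 un ·: ZZ|Zz
Z/I-2 un ·: ZZ|Zz
Z/II-1 un I-1×I-2: ZZ|Zz
Z/II-2 aff ·: zz
Z/II-3 un I-1×I-2: ZZ|Zz
Z/III-1 un II-1×II-2: Zz
Z/III-2 un ·: ZZ|Zz
Z/IV-1 un III-2×III-1: ZZ|Zz
Z/IV-2 ? III-2×III-1: ZZ|Zz|zz
⇒ Z over [I-1,I-2,II-1,II-2,II-3,III-1,III-2,IV-1,IV-2]: 130 consistent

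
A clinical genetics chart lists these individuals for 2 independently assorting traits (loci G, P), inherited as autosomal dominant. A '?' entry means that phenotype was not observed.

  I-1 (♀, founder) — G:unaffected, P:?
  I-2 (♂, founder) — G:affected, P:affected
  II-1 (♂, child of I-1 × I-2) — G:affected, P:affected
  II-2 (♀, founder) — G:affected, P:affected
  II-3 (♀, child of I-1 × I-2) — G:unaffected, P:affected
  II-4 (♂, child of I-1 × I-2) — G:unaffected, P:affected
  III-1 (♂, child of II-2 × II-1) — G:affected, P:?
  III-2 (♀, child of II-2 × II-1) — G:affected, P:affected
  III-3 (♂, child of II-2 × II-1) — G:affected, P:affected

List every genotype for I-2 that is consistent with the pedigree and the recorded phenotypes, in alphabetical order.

G/I-1 un ·: gg
G/I-2 aff ·: Gg
G/II-1 aff I-1×I-2: Gg
G/II-2 aff ·: Gg|GG
G/II-3 un I-1×I-2: gg
G/II-4 un I-1×I-2: gg
G/III-1 aff II-2×II-1: Gg|GG
G/III-2 aff II-2×II-1: Gg|GG
G/III-3 aff II-2×II-1: Gg|GG
⇒ G over [I-1,I-2,II-1,II-2,II-3,II-4,III-1,III-2,III-3]: 16 consistent
P/I-1 ? ·: pp|Pp|PP
P/I-2 aff ·: Pp|PP
P/II-1 aff I-1×I-2: Pp|PP
P/II-2 aff ·: Pp|PP
P/II-3 aff I-1×I-2: Pp|PP
P/II-4 aff I-1×I-2: Pp|PP
P/III-1 ? II-2×II-1: pp|Pp|PP
P/III-2 aff II-2×II-1: Pp|PP
P/III-3 aff II-2×II-1: Pp|PP
⇒ P over [I-1,I-2,II-1,II-2,II-3,II-4,III-1,III-2,III-3]: 397 consistent

I-2 ∈ {Gg PP, Gg Pp}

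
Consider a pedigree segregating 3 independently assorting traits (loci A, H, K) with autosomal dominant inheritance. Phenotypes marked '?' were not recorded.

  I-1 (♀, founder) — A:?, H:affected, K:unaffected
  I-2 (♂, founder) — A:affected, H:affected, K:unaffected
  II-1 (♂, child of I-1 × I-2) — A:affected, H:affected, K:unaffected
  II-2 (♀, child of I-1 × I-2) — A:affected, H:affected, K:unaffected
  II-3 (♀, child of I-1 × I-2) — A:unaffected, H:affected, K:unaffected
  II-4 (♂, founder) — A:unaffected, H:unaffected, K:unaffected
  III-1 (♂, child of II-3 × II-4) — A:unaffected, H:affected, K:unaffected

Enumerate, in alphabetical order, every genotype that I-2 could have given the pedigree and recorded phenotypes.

A/I-1 ? ·: aa|Aa
A/I-2 aff ·: Aa
A/II-1 aff I-1×I-2: Aa|AA
A/II-2 aff I-1×I-2: Aa|AA
A/II-3 un I-1×I-2: aa
A/II-4 un ·: aa
A/III-1 un II-3×II-4: aa
⇒ A over [I-1,I-2,II-1,II-2,II-3,II-4,III-1]: 5 consistent
H/I-1 aff ·: Hh|HH
H/I-2 aff ·: Hh|HH
H/II-1 aff I-1×I-2: Hh|HH
H/II-2 aff I-1×I-2: Hh|HH
H/II-3 aff I-1×I-2: Hh|HH
H/II-4 un ·: hh
H/III-1 aff II-3×II-4: Hh
⇒ H over [I-1,I-2,II-1,II-2,II-3,II-4,III-1]: 25 consistent
K/I-1 un ·: kk
K/I-2 un ·: kk
K/II-1 un I-1×I-2: kk
K/II-2 un I-1×I-2: kk
K/II-3 un I-1×I-2: kk
K/II-4 un ·: kk
K/III-1 un II-3×II-4: kk
⇒ K over [I-1,I-2,II-1,II-2,II-3,II-4,III-1]: 1 consistent

I-2 ∈ {Aa HH kk, Aa Hh kk}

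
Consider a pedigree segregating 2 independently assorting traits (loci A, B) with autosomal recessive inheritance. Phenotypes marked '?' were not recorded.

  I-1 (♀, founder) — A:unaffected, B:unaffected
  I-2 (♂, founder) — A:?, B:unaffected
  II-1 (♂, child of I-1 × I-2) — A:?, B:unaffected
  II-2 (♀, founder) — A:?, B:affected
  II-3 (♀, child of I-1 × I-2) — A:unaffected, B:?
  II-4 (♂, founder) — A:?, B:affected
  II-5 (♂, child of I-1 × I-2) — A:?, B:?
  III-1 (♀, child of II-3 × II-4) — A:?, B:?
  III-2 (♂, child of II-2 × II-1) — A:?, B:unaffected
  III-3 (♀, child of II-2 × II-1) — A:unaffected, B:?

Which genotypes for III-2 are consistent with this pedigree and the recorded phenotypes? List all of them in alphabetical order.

III-2 ∈ {AA Bb, Aa Bb, aa Bb}

A/I-1 un ·: AA|Aa
A/I-2 ? ·: AA|Aa|aa
A/II-1 ? I-1×I-2: AA|Aa|aa
A/II-2 ? ·: AA|Aa|aa
A/II-3 un I-1×I-2: AA|Aa
A/II-4 ? ·: AA|Aa|aa
A/II-5 ? I-1×I-2: AA|Aa|aa
A/III-1 ? II-3×II-4: AA|Aa|aa
A/III-2 ? II-2×II-1: AA|Aa|aa
A/III-3 un II-2×II-1: AA|Aa
⇒ A over [I-1,I-2,II-1,II-2,II-3,II-4,II-5,III-1,III-2,III-3]: 1803 consistent
B/I-1 un ·: BB|Bb
B/I-2 un ·: BB|Bb
B/II-1 un I-1×I-2: BB|Bb
B/II-2 aff ·: bb
B/II-3 ? I-1×I-2: BB|Bb|bb
B/II-4 aff ·: bb
B/II-5 ? I-1×I-2: BB|Bb|bb
B/III-1 ? II-3×II-4: Bb|bb
B/III-2 un II-2×II-1: Bb
B/III-3 ? II-2×II-1: Bb|bb
⇒ B over [I-1,I-2,II-1,II-2,II-3,II-4,II-5,III-1,III-2,III-3]: 73 consistent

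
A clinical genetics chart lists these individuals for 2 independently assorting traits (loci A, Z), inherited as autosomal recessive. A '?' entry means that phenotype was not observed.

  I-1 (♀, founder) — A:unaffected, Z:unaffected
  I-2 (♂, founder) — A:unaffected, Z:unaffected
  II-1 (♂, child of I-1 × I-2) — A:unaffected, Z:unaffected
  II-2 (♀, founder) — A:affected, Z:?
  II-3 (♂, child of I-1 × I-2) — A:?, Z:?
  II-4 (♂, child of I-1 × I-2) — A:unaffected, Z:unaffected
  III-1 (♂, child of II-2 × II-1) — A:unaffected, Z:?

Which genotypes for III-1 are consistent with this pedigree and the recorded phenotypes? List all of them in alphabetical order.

III-1 ∈ {Aa ZZ, Aa Zz, Aa zz}

A/I-1 un ·: AA|Aa
A/I-2 un ·: AA|Aa
A/II-1 un I-1×I-2: AA|Aa
A/II-2 aff ·: aa
A/II-3 ? I-1×I-2: AA|Aa|aa
A/II-4 un I-1×I-2: AA|Aa
A/III-1 un II-2×II-1: Aa
⇒ A over [I-1,I-2,II-1,II-2,II-3,II-4,III-1]: 29 consistent
Z/I-1 un ·: ZZ|Zz
Z/I-2 un ·: ZZ|Zz
Z/II-1 un I-1×I-2: ZZ|Zz
Z/II-2 ? ·: ZZ|Zz|zz
Z/II-3 ? I-1×I-2: ZZ|Zz|zz
Z/II-4 un I-1×I-2: ZZ|Zz
Z/III-1 ? II-2×II-1: ZZ|Zz|zz
⇒ Z over [I-1,I-2,II-1,II-2,II-3,II-4,III-1]: 158 consistent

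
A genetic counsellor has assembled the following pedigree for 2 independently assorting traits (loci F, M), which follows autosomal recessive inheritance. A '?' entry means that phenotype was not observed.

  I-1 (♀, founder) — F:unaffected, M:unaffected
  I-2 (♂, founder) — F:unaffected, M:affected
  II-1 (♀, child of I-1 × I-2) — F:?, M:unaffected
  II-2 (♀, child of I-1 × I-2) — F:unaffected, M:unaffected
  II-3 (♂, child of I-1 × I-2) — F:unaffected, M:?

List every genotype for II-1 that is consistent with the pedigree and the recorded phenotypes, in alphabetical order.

F/I-1 un ·: FF|Ff
F/I-2 un ·: FF|Ff
F/II-1 ? I-1×I-2: FF|Ff|ff
F/II-2 un I-1×I-2: FF|Ff
F/II-3 un I-1×I-2: FF|Ff
⇒ F over [I-1,I-2,II-1,II-2,II-3]: 29 consistent
M/I-1 un ·: MM|Mm
M/I-2 aff ·: mm
M/II-1 un I-1×I-2: Mm
M/II-2 un I-1×I-2: Mm
M/II-3 ? I-1×I-2: Mm|mm
⇒ M over [I-1,I-2,II-1,II-2,II-3]: 3 consistent

II-1 ∈ {FF Mm, Ff Mm, ff Mm}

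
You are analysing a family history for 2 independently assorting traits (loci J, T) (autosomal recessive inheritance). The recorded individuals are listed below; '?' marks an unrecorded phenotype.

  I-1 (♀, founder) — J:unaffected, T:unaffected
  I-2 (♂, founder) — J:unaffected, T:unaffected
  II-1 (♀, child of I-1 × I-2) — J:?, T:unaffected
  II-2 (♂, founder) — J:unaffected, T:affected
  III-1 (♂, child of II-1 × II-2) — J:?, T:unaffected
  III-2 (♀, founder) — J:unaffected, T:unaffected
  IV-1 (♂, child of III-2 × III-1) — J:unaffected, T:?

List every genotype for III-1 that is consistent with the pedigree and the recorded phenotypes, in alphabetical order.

J/I-1 un ·: JJ|Jj
J/I-2 un ·: JJ|Jj
J/II-1 ? I-1×I-2: JJ|Jj|jj
J/II-2 un ·: JJ|Jj
J/III-1 ? II-1×II-2: JJ|Jj|jj
J/III-2 un ·: JJ|Jj
J/IV-1 un III-2×III-1: JJ|Jj
⇒ J over [I-1,I-2,II-1,II-2,III-1,III-2,IV-1]: 98 consistent
T/I-1 un ·: TT|Tt
T/I-2 un ·: TT|Tt
T/II-1 un I-1×I-2: TT|Tt
T/II-2 aff ·: tt
T/III-1 un II-1×II-2: Tt
T/III-2 un ·: TT|Tt
T/IV-1 ? III-2×III-1: TT|Tt|tt
⇒ T over [I-1,I-2,II-1,II-2,III-1,III-2,IV-1]: 35 consistent

III-1 ∈ {JJ Tt, Jj Tt, jj Tt}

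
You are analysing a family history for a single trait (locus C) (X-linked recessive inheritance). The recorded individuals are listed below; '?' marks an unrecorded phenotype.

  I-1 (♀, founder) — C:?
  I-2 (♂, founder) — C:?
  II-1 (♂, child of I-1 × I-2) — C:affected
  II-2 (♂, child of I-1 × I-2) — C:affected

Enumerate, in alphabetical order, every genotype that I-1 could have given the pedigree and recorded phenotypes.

C/I-1 ? ·: X^CX^c|X^cX^c
C/I-2 ? ·: X^CY|X^cY
C/II-1 aff I-1×I-2: X^cY
C/II-2 aff I-1×I-2: X^cY
⇒ C over [I-1,I-2,II-1,II-2]: 4 consistent

I-1 ∈ {X^CX^c, X^cX^c}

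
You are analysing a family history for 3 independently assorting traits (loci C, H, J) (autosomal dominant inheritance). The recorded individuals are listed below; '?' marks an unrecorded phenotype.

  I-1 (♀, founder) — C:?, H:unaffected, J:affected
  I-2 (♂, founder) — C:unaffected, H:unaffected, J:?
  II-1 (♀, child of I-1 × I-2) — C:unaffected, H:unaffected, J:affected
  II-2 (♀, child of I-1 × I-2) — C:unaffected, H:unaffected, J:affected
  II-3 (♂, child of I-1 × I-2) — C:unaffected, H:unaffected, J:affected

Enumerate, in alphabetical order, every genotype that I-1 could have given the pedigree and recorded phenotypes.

I-1 ∈ {Cc hh JJ, Cc hh Jj, cc hh JJ, cc hh Jj}

C/I-1 ? ·: cc|Cc
C/I-2 un ·: cc
C/II-1 un I-1×I-2: cc
C/II-2 un I-1×I-2: cc
C/II-3 un I-1×I-2: cc
⇒ C over [I-1,I-2,II-1,II-2,II-3]: 2 consistent
H/I-1 un ·: hh
H/I-2 un ·: hh
H/II-1 un I-1×I-2: hh
H/II-2 un I-1×I-2: hh
H/II-3 un I-1×I-2: hh
⇒ H over [I-1,I-2,II-1,II-2,II-3]: 1 consistent
J/I-1 aff ·: Jj|JJ
J/I-2 ? ·: jj|Jj|JJ
J/II-1 aff I-1×I-2: Jj|JJ
J/II-2 aff I-1×I-2: Jj|JJ
J/II-3 aff I-1×I-2: Jj|JJ
⇒ J over [I-1,I-2,II-1,II-2,II-3]: 27 consistent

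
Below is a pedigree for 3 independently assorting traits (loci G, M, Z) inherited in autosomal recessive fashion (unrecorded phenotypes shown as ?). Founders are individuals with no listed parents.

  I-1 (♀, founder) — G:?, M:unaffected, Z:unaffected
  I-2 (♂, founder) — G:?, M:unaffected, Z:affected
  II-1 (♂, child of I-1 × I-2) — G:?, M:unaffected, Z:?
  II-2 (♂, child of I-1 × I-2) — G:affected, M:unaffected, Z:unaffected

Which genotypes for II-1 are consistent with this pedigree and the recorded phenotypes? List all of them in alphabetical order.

II-1 ∈ {GG MM Zz, GG MM zz, GG Mm Zz, GG Mm zz, Gg MM Zz, Gg MM zz, Gg Mm Zz, Gg Mm zz, gg MM Zz, gg MM zz, gg Mm Zz, gg Mm zz}

G/I-1 ? ·: Gg|gg
G/I-2 ? ·: Gg|gg
G/II-1 ? I-1×I-2: GG|Gg|gg
G/II-2 aff I-1×I-2: gg
⇒ G over [I-1,I-2,II-1,II-2]: 8 consistent
M/I-1 un ·: MM|Mm
M/I-2 un ·: MM|Mm
M/II-1 un I-1×I-2: MM|Mm
M/II-2 un I-1×I-2: MM|Mm
⇒ M over [I-1,I-2,II-1,II-2]: 13 consistent
Z/I-1 un ·: ZZ|Zz
Z/I-2 aff ·: zz
Z/II-1 ? I-1×I-2: Zz|zz
Z/II-2 un I-1×I-2: Zz
⇒ Z over [I-1,I-2,II-1,II-2]: 3 consistent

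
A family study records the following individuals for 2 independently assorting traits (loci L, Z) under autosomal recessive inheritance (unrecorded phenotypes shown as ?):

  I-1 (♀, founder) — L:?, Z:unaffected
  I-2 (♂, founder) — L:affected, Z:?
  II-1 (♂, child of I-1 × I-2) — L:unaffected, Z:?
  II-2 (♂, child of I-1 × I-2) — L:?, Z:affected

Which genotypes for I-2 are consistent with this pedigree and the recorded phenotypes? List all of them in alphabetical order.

L/I-1 ? ·: LL|Ll
L/I-2 aff ·: ll
L/II-1 un I-1×I-2: Ll
L/II-2 ? I-1×I-2: Ll|ll
⇒ L over [I-1,I-2,II-1,II-2]: 3 consistent
Z/I-1 un ·: Zz
Z/I-2 ? ·: Zz|zz
Z/II-1 ? I-1×I-2: ZZ|Zz|zz
Z/II-2 aff I-1×I-2: zz
⇒ Z over [I-1,I-2,II-1,II-2]: 5 consistent

I-2 ∈ {ll Zz, ll zz}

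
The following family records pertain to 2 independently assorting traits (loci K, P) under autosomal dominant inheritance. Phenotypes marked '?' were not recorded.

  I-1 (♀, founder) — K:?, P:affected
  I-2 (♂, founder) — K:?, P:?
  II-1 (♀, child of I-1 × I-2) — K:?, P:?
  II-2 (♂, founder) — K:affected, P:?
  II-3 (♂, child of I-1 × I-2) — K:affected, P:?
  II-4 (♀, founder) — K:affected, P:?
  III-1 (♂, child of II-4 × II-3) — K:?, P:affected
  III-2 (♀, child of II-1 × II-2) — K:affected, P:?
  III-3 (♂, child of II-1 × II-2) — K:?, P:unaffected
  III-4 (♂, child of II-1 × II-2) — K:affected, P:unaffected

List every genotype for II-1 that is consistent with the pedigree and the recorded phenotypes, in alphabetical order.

K/I-1 ? ·: kk|Kk|KK
K/I-2 ? ·: kk|Kk|KK
K/II-1 ? I-1×I-2: kk|Kk|KK
K/II-2 aff ·: Kk|KK
K/II-3 aff I-1×I-2: Kk|KK
K/II-4 aff ·: Kk|KK
K/III-1 ? II-4×II-3: kk|Kk|KK
K/III-2 aff II-1×II-2: Kk|KK
K/III-3 ? II-1×II-2: kk|Kk|KK
K/III-4 aff II-1×II-2: Kk|KK
⇒ K over [I-1,I-2,II-1,II-2,II-3,II-4,III-1,III-2,III-3,III-4]: 1177 consistent
P/I-1 aff ·: Pp|PP
P/I-2 ? ·: pp|Pp|PP
P/II-1 ? I-1×I-2: pp|Pp
P/II-2 ? ·: pp|Pp
P/II-3 ? I-1×I-2: pp|Pp|PP
P/II-4 ? ·: pp|Pp|PP
P/III-1 aff II-4×II-3: Pp|PP
P/III-2 ? II-1×II-2: pp|Pp|PP
P/III-3 un II-1×II-2: pp
P/III-4 un II-1×II-2: pp
⇒ P over [I-1,I-2,II-1,II-2,II-3,II-4,III-1,III-2,III-3,III-4]: 259 consistent

II-1 ∈ {KK Pp, KK pp, Kk Pp, Kk pp, kk Pp, kk pp}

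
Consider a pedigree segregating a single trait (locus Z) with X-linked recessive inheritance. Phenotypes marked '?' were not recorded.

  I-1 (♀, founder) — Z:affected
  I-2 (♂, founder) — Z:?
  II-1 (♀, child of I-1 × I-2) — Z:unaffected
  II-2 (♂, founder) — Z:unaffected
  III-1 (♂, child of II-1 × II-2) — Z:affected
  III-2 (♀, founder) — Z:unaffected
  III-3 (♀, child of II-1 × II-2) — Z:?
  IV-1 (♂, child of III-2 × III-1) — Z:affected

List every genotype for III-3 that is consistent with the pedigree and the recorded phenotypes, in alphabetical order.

Z/I-1 aff ·: X^zX^z
Z/I-2 ? ·: X^ZY
Z/II-1 un I-1×I-2: X^ZX^z
Z/II-2 un ·: X^ZY
Z/III-1 aff II-1×II-2: X^zY
Z/III-2 un ·: X^ZX^z
Z/III-3 ? II-1×II-2: X^ZX^Z|X^ZX^z
Z/IV-1 aff III-2×III-1: X^zY
⇒ Z over [I-1,I-2,II-1,II-2,III-1,III-2,III-3,IV-1]: 2 consistent

III-3 ∈ {X^ZX^Z, X^ZX^z}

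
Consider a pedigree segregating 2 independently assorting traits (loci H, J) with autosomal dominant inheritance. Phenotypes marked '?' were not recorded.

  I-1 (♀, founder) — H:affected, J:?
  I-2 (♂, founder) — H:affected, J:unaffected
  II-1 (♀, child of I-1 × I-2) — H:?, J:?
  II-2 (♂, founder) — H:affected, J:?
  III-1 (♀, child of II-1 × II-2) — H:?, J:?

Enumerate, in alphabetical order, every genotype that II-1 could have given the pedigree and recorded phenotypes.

II-1 ∈ {HH Jj, HH jj, Hh Jj, Hh jj, hh Jj, hh jj}

H/I-1 aff ·: Hh|HH
H/I-2 aff ·: Hh|HH
H/II-1 ? I-1×I-2: hh|Hh|HH
H/II-2 aff ·: Hh|HH
H/III-1 ? II-1×II-2: hh|Hh|HH
⇒ H over [I-1,I-2,II-1,II-2,III-1]: 30 consistent
J/I-1 ? ·: jj|Jj|JJ
J/I-2 un ·: jj
J/II-1 ? I-1×I-2: jj|Jj
J/II-2 ? ·: jj|Jj|JJ
J/III-1 ? II-1×II-2: jj|Jj|JJ
⇒ J over [I-1,I-2,II-1,II-2,III-1]: 22 consistent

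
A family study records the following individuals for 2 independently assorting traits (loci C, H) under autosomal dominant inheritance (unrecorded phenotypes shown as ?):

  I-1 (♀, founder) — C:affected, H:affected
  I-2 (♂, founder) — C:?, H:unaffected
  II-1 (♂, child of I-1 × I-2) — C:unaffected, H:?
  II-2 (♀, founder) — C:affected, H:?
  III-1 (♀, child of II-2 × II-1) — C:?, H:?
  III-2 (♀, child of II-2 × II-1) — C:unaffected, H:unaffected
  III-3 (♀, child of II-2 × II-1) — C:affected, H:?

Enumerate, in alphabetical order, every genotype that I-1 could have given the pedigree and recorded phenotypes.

I-1 ∈ {Cc HH, Cc Hh}

C/I-1 aff ·: Cc
C/I-2 ? ·: cc|Cc
C/II-1 un I-1×I-2: cc
C/II-2 aff ·: Cc
C/III-1 ? II-2×II-1: cc|Cc
C/III-2 un II-2×II-1: cc
C/III-3 aff II-2×II-1: Cc
⇒ C over [I-1,I-2,II-1,II-2,III-1,III-2,III-3]: 4 consistent
H/I-1 aff ·: Hh|HH
H/I-2 un ·: hh
H/II-1 ? I-1×I-2: hh|Hh
H/II-2 ? ·: hh|Hh
H/III-1 ? II-2×II-1: hh|Hh|HH
H/III-2 un II-2×II-1: hh
H/III-3 ? II-2×II-1: hh|Hh|HH
⇒ H over [I-1,I-2,II-1,II-2,III-1,III-2,III-3]: 31 consistent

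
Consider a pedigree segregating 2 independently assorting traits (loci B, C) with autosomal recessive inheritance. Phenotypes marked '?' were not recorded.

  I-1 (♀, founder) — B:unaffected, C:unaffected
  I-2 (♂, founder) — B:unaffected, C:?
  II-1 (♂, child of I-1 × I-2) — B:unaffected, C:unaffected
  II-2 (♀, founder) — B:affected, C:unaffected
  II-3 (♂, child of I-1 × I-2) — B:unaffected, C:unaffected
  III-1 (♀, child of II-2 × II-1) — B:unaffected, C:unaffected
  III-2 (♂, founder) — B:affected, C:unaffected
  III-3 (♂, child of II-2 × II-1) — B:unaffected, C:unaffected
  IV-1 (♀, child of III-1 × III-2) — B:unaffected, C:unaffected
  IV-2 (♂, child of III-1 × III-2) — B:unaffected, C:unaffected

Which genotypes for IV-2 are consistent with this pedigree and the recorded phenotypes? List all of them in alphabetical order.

IV-2 ∈ {Bb CC, Bb Cc}

B/I-1 un ·: BB|Bb
B/I-2 un ·: BB|Bb
B/II-1 un I-1×I-2: BB|Bb
B/II-2 aff ·: bb
B/II-3 un I-1×I-2: BB|Bb
B/III-1 un II-2×II-1: Bb
B/III-2 aff ·: bb
B/III-3 un II-2×II-1: Bb
B/IV-1 un III-1×III-2: Bb
B/IV-2 un III-1×III-2: Bb
⇒ B over [I-1,I-2,II-1,II-2,II-3,III-1,III-2,III-3,IV-1,IV-2]: 13 consistent
C/I-1 un ·: CC|Cc
C/I-2 ? ·: CC|Cc|cc
C/II-1 un I-1×I-2: CC|Cc
C/II-2 un ·: CC|Cc
C/II-3 un I-1×I-2: CC|Cc
C/III-1 un II-2×II-1: CC|Cc
C/III-2 un ·: CC|Cc
C/III-3 un II-2×II-1: CC|Cc
C/IV-1 un III-1×III-2: CC|Cc
C/IV-2 un III-1×III-2: CC|Cc
⇒ C over [I-1,I-2,II-1,II-2,II-3,III-1,III-2,III-3,IV-1,IV-2]: 633 consistent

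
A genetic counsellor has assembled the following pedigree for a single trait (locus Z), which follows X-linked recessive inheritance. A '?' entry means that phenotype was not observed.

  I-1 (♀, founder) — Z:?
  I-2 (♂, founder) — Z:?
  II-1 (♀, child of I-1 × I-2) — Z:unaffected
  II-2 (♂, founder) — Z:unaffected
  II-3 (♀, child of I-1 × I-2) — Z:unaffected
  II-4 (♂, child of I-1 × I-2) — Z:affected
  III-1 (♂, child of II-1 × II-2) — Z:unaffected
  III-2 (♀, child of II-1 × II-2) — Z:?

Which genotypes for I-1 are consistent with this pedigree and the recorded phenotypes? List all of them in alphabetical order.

I-1 ∈ {X^ZX^z, X^zX^z}

Z/I-1 ? ·: X^ZX^z|X^zX^z
Z/I-2 ? ·: X^ZY|X^zY
Z/II-1 un I-1×I-2: X^ZX^Z|X^ZX^z
Z/II-2 un ·: X^ZY
Z/II-3 un I-1×I-2: X^ZX^Z|X^ZX^z
Z/II-4 aff I-1×I-2: X^zY
Z/III-1 un II-1×II-2: X^ZY
Z/III-2 ? II-1×II-2: X^ZX^Z|X^ZX^z
⇒ Z over [I-1,I-2,II-1,II-2,II-3,II-4,III-1,III-2]: 10 consistent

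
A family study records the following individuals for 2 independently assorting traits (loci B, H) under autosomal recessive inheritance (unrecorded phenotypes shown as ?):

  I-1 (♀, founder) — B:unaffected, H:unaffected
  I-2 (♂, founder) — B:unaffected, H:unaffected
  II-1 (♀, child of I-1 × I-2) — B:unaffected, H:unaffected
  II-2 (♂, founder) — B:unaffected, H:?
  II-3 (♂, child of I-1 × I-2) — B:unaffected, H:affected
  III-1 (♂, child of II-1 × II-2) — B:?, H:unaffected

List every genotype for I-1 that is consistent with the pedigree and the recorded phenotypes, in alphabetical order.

B/I-1 un ·: BB|Bb
B/I-2 un ·: BB|Bb
B/II-1 un I-1×I-2: BB|Bb
B/II-2 un ·: BB|Bb
B/II-3 un I-1×I-2: BB|Bb
B/III-1 ? II-1×II-2: BB|Bb|bb
⇒ B over [I-1,I-2,II-1,II-2,II-3,III-1]: 51 consistent
H/I-1 un ·: Hh
H/I-2 un ·: Hh
H/II-1 un I-1×I-2: HH|Hh
H/II-2 ? ·: HH|Hh|hh
H/II-3 aff I-1×I-2: hh
H/III-1 un II-1×II-2: HH|Hh
⇒ H over [I-1,I-2,II-1,II-2,II-3,III-1]: 9 consistent

I-1 ∈ {BB Hh, Bb Hh}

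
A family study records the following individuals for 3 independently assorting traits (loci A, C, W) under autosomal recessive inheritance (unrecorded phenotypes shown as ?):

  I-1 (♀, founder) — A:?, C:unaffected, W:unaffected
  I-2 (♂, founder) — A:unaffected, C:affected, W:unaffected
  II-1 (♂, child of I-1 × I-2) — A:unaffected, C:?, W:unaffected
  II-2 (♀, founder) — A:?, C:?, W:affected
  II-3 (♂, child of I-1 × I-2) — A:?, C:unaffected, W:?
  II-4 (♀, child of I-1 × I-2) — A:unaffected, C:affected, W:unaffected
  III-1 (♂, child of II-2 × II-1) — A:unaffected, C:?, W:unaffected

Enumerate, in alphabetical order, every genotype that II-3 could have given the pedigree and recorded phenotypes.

II-3 ∈ {AA Cc WW, AA Cc Ww, AA Cc ww, Aa Cc WW, Aa Cc Ww, Aa Cc ww, aa Cc WW, aa Cc Ww, aa Cc ww}

A/I-1 ? ·: AA|Aa|aa
A/I-2 un ·: AA|Aa
A/II-1 un I-1×I-2: AA|Aa
A/II-2 ? ·: AA|Aa|aa
A/II-3 ? I-1×I-2: AA|Aa|aa
A/II-4 un I-1×I-2: AA|Aa
A/III-1 un II-2×II-1: AA|Aa
⇒ A over [I-1,I-2,II-1,II-2,II-3,II-4,III-1]: 145 consistent
C/I-1 un ·: Cc
C/I-2 aff ·: cc
C/II-1 ? I-1×I-2: Cc|cc
C/II-2 ? ·: CC|Cc|cc
C/II-3 un I-1×I-2: Cc
C/II-4 aff I-1×I-2: cc
C/III-1 ? II-2×II-1: CC|Cc|cc
⇒ C over [I-1,I-2,II-1,II-2,II-3,II-4,III-1]: 11 consistent
W/I-1 un ·: WW|Ww
W/I-2 un ·: WW|Ww
W/II-1 un I-1×I-2: WW|Ww
W/II-2 aff ·: ww
W/II-3 ? I-1×I-2: WW|Ww|ww
W/II-4 un I-1×I-2: WW|Ww
W/III-1 un II-2×II-1: Ww
⇒ W over [I-1,I-2,II-1,II-2,II-3,II-4,III-1]: 29 consistent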